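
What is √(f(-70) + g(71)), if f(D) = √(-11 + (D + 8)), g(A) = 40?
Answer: √(40 + I*√73) ≈ 6.3601 + 0.67169*I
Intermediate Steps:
f(D) = √(-3 + D) (f(D) = √(-11 + (8 + D)) = √(-3 + D))
√(f(-70) + g(71)) = √(√(-3 - 70) + 40) = √(√(-73) + 40) = √(I*√73 + 40) = √(40 + I*√73)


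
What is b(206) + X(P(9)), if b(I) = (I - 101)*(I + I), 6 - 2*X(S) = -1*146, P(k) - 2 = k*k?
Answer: 43336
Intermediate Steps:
P(k) = 2 + k**2 (P(k) = 2 + k*k = 2 + k**2)
X(S) = 76 (X(S) = 3 - (-1)*146/2 = 3 - 1/2*(-146) = 3 + 73 = 76)
b(I) = 2*I*(-101 + I) (b(I) = (-101 + I)*(2*I) = 2*I*(-101 + I))
b(206) + X(P(9)) = 2*206*(-101 + 206) + 76 = 2*206*105 + 76 = 43260 + 76 = 43336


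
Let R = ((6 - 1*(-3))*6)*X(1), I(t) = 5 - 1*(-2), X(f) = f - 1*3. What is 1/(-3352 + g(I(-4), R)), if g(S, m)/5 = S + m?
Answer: -1/3857 ≈ -0.00025927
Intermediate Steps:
X(f) = -3 + f (X(f) = f - 3 = -3 + f)
I(t) = 7 (I(t) = 5 + 2 = 7)
R = -108 (R = ((6 - 1*(-3))*6)*(-3 + 1) = ((6 + 3)*6)*(-2) = (9*6)*(-2) = 54*(-2) = -108)
g(S, m) = 5*S + 5*m (g(S, m) = 5*(S + m) = 5*S + 5*m)
1/(-3352 + g(I(-4), R)) = 1/(-3352 + (5*7 + 5*(-108))) = 1/(-3352 + (35 - 540)) = 1/(-3352 - 505) = 1/(-3857) = -1/3857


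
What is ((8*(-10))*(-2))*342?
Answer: 54720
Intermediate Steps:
((8*(-10))*(-2))*342 = -80*(-2)*342 = 160*342 = 54720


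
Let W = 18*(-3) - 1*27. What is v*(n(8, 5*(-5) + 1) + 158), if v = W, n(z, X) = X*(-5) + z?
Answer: -23166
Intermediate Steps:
W = -81 (W = -54 - 27 = -81)
n(z, X) = z - 5*X (n(z, X) = -5*X + z = z - 5*X)
v = -81
v*(n(8, 5*(-5) + 1) + 158) = -81*((8 - 5*(5*(-5) + 1)) + 158) = -81*((8 - 5*(-25 + 1)) + 158) = -81*((8 - 5*(-24)) + 158) = -81*((8 + 120) + 158) = -81*(128 + 158) = -81*286 = -23166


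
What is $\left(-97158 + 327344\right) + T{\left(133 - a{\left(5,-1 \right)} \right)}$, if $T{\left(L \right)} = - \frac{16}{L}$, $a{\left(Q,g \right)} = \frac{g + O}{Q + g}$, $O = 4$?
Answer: $\frac{121768330}{529} \approx 2.3019 \cdot 10^{5}$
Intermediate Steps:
$a{\left(Q,g \right)} = \frac{4 + g}{Q + g}$ ($a{\left(Q,g \right)} = \frac{g + 4}{Q + g} = \frac{4 + g}{Q + g}$)
$\left(-97158 + 327344\right) + T{\left(133 - a{\left(5,-1 \right)} \right)} = \left(-97158 + 327344\right) - \frac{16}{133 - \frac{4 - 1}{5 - 1}} = 230186 - \frac{16}{133 - \frac{1}{4} \cdot 3} = 230186 - \frac{16}{133 - \frac{3}{4}} = 230186 - \frac{16}{\frac{529}{4}} = 230186 - \frac{64}{529} = \frac{121768330}{529}$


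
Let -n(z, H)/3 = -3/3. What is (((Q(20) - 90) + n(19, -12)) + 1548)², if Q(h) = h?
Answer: 2193361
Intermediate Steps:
n(z, H) = 3 (n(z, H) = -(-9)/3 = -3*(-1) = 3)
(((Q(20) - 90) + n(19, -12)) + 1548)² = (((20 - 90) + 3) + 1548)² = ((-70 + 3) + 1548)² = (-67 + 1548)² = 1481² = 2193361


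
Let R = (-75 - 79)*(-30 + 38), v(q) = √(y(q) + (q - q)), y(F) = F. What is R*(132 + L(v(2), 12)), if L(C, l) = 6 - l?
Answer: -155232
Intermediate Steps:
v(q) = √q (v(q) = √(q + (q - q)) = √(q + 0) = √q)
R = -1232 (R = -154*8 = -1232)
R*(132 + L(v(2), 12)) = -1232*(132 + (6 - 1*12)) = -1232*(132 + (6 - 12)) = -1232*(132 - 6) = -1232*126 = -155232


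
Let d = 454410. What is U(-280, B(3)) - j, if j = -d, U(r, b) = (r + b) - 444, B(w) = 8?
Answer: 453694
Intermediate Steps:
U(r, b) = -444 + b + r (U(r, b) = (b + r) - 444 = -444 + b + r)
j = -454410 (j = -1*454410 = -454410)
U(-280, B(3)) - j = (-444 + 8 - 280) - 1*(-454410) = -716 + 454410 = 453694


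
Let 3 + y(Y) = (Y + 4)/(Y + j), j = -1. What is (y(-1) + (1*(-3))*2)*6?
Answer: -63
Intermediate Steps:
y(Y) = -3 + (4 + Y)/(-1 + Y) (y(Y) = -3 + (Y + 4)/(Y - 1) = -3 + (4 + Y)/(-1 + Y))
(y(-1) + (1*(-3))*2)*6 = ((7 - 2*(-1))/(-1 - 1) + (1*(-3))*2)*6 = ((7 + 2)/(-2) - 3*2)*6 = (-1/2*9 - 6)*6 = (-9/2 - 6)*6 = -21/2*6 = -63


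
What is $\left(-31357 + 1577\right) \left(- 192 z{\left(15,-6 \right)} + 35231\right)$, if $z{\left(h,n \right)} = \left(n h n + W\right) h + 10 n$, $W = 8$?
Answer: $45607742420$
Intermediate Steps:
$z{\left(h,n \right)} = 10 n + h \left(8 + h n^{2}\right)$ ($z{\left(h,n \right)} = \left(n h n + 8\right) h + 10 n = \left(h n n + 8\right) h + 10 n = \left(h n^{2} + 8\right) h + 10 n = \left(8 + h n^{2}\right) h + 10 n = h \left(8 + h n^{2}\right) + 10 n = 10 n + h \left(8 + h n^{2}\right)$)
$\left(-31357 + 1577\right) \left(- 192 z{\left(15,-6 \right)} + 35231\right) = \left(-31357 + 1577\right) \left(- 192 \left(8 \cdot 15 + 10 \left(-6\right) + 15^{2} \left(-6\right)^{2}\right) + 35231\right) = - 29780 \left(- 192 \left(120 - 60 + 225 \cdot 36\right) + 35231\right) = - 29780 \left(- 192 \left(120 - 60 + 8100\right) + 35231\right) = - 29780 \left(\left(-192\right) 8160 + 35231\right) = - 29780 \left(-1566720 + 35231\right) = \left(-29780\right) \left(-1531489\right) = 45607742420$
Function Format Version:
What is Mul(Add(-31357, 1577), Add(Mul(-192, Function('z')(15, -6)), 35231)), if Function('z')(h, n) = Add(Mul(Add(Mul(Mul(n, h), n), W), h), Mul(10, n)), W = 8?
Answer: 45607742420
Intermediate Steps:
Function('z')(h, n) = Add(Mul(10, n), Mul(h, Add(8, Mul(h, Pow(n, 2))))) (Function('z')(h, n) = Add(Mul(Add(Mul(Mul(n, h), n), 8), h), Mul(10, n)) = Add(Mul(Add(Mul(Mul(h, n), n), 8), h), Mul(10, n)) = Add(Mul(Add(Mul(h, Pow(n, 2)), 8), h), Mul(10, n)) = Add(Mul(Add(8, Mul(h, Pow(n, 2))), h), Mul(10, n)) = Add(Mul(h, Add(8, Mul(h, Pow(n, 2)))), Mul(10, n)) = Add(Mul(10, n), Mul(h, Add(8, Mul(h, Pow(n, 2))))))
Mul(Add(-31357, 1577), Add(Mul(-192, Function('z')(15, -6)), 35231)) = Mul(Add(-31357, 1577), Add(Mul(-192, Add(Mul(8, 15), Mul(10, -6), Mul(Pow(15, 2), Pow(-6, 2)))), 35231)) = Mul(-29780, Add(Mul(-192, Add(120, -60, Mul(225, 36))), 35231)) = Mul(-29780, Add(Mul(-192, Add(120, -60, 8100)), 35231)) = Mul(-29780, Add(Mul(-192, 8160), 35231)) = Mul(-29780, Add(-1566720, 35231)) = Mul(-29780, -1531489) = 45607742420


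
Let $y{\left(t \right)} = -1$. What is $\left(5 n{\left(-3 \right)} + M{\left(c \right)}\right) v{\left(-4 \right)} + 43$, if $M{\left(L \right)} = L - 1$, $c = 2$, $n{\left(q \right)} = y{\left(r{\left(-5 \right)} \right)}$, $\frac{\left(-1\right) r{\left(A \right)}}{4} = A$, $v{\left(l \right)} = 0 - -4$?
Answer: $27$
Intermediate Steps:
$v{\left(l \right)} = 4$ ($v{\left(l \right)} = 0 + 4 = 4$)
$r{\left(A \right)} = - 4 A$
$n{\left(q \right)} = -1$
$M{\left(L \right)} = -1 + L$
$\left(5 n{\left(-3 \right)} + M{\left(c \right)}\right) v{\left(-4 \right)} + 43 = \left(5 \left(-1\right) + \left(-1 + 2\right)\right) 4 + 43 = \left(-5 + 1\right) 4 + 43 = \left(-4\right) 4 + 43 = -16 + 43 = 27$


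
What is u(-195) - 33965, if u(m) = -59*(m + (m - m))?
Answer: -22460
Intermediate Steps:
u(m) = -59*m (u(m) = -59*(m + 0) = -59*m)
u(-195) - 33965 = -59*(-195) - 33965 = 11505 - 33965 = -22460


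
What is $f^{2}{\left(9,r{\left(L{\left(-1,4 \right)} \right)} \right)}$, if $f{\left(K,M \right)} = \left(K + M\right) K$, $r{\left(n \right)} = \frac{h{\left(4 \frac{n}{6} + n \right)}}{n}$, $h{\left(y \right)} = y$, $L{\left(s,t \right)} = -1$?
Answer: $9216$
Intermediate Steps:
$r{\left(n \right)} = \frac{5}{3}$ ($r{\left(n \right)} = \frac{4 \frac{n}{6} + n}{n} = \frac{\frac{2 n}{3} + n}{n} = \frac{\frac{5}{3} n}{n} = \frac{5}{3}$)
$f{\left(K,M \right)} = K \left(K + M\right)$
$f^{2}{\left(9,r{\left(L{\left(-1,4 \right)} \right)} \right)} = \left(9 \left(9 + \frac{5}{3}\right)\right)^{2} = \left(9 \cdot \frac{32}{3}\right)^{2} = 96^{2} = 9216$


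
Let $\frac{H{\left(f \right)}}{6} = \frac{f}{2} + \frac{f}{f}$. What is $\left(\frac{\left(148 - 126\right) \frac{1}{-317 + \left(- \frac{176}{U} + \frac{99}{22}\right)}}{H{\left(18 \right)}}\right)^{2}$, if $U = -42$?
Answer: $\frac{5929}{4191915025} \approx 1.4144 \cdot 10^{-6}$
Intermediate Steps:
$H{\left(f \right)} = 6 + 3 f$ ($H{\left(f \right)} = 6 \left(\frac{f}{2} + \frac{f}{f}\right) = 6 \left(f \frac{1}{2} + 1\right) = 6 \left(\frac{f}{2} + 1\right) = 6 \left(1 + \frac{f}{2}\right) = 6 + 3 f$)
$\left(\frac{\left(148 - 126\right) \frac{1}{-317 + \left(- \frac{176}{U} + \frac{99}{22}\right)}}{H{\left(18 \right)}}\right)^{2} = \left(\frac{\left(148 - 126\right) \frac{1}{-317 + \left(- \frac{176}{-42} + \frac{99}{22}\right)}}{6 + 3 \cdot 18}\right)^{2} = \left(\frac{22 \frac{1}{-317 + \left(\left(-176\right) \left(- \frac{1}{42}\right) + 99 \cdot \frac{1}{22}\right)}}{6 + 54}\right)^{2} = \left(\frac{22 \frac{1}{-317 + \left(\frac{88}{21} + \frac{9}{2}\right)}}{60}\right)^{2} = \left(\frac{22}{-317 + \frac{365}{42}} \cdot \frac{1}{60}\right)^{2} = \left(\frac{22}{- \frac{12949}{42}} \cdot \frac{1}{60}\right)^{2} = \left(22 \left(- \frac{42}{12949}\right) \frac{1}{60}\right)^{2} = \left(\left(- \frac{924}{12949}\right) \frac{1}{60}\right)^{2} = \left(- \frac{77}{64745}\right)^{2} = \frac{5929}{4191915025}$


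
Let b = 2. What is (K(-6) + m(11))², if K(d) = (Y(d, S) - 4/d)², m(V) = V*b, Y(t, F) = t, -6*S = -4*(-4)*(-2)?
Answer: 206116/81 ≈ 2544.6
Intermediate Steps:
S = 16/3 (S = -(-4*(-4))*(-2)/6 = -8*(-2)/3 = -⅙*(-32) = 16/3 ≈ 5.3333)
m(V) = 2*V (m(V) = V*2 = 2*V)
K(d) = (d - 4/d)²
(K(-6) + m(11))² = ((-4 + (-6)²)²/(-6)² + 2*11)² = ((-4 + 36)²/36 + 22)² = ((1/36)*32² + 22)² = ((1/36)*1024 + 22)² = (256/9 + 22)² = (454/9)² = 206116/81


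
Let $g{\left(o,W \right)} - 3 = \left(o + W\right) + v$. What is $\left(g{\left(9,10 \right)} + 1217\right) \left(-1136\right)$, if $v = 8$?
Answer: $-1416592$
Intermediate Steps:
$g{\left(o,W \right)} = 11 + W + o$ ($g{\left(o,W \right)} = 3 + \left(\left(o + W\right) + 8\right) = 3 + \left(\left(W + o\right) + 8\right) = 3 + \left(8 + W + o\right) = 11 + W + o$)
$\left(g{\left(9,10 \right)} + 1217\right) \left(-1136\right) = \left(\left(11 + 10 + 9\right) + 1217\right) \left(-1136\right) = \left(30 + 1217\right) \left(-1136\right) = 1247 \left(-1136\right) = -1416592$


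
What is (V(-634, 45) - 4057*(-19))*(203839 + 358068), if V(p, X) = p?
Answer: 42957228243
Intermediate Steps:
(V(-634, 45) - 4057*(-19))*(203839 + 358068) = (-634 - 4057*(-19))*(203839 + 358068) = (-634 + 77083)*561907 = 76449*561907 = 42957228243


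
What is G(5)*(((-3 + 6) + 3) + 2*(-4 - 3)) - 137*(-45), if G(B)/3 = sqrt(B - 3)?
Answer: 6165 - 24*sqrt(2) ≈ 6131.1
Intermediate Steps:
G(B) = 3*sqrt(-3 + B) (G(B) = 3*sqrt(B - 3) = 3*sqrt(-3 + B))
G(5)*(((-3 + 6) + 3) + 2*(-4 - 3)) - 137*(-45) = (3*sqrt(-3 + 5))*(((-3 + 6) + 3) + 2*(-4 - 3)) - 137*(-45) = (3*sqrt(2))*((3 + 3) + 2*(-7)) + 6165 = (3*sqrt(2))*(6 - 14) + 6165 = (3*sqrt(2))*(-8) + 6165 = -24*sqrt(2) + 6165 = 6165 - 24*sqrt(2)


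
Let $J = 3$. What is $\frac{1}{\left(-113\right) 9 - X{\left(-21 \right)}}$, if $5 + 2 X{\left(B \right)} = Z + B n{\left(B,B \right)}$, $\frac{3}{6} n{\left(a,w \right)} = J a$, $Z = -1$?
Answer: $- \frac{1}{2337} \approx -0.0004279$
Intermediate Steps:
$n{\left(a,w \right)} = 6 a$ ($n{\left(a,w \right)} = 2 \cdot 3 a = 6 a$)
$X{\left(B \right)} = -3 + 3 B^{2}$ ($X{\left(B \right)} = - \frac{5}{2} + \frac{-1 + B 6 B}{2} = - \frac{5}{2} + \frac{-1 + 6 B^{2}}{2} = - \frac{5}{2} + \left(- \frac{1}{2} + 3 B^{2}\right) = -3 + 3 B^{2}$)
$\frac{1}{\left(-113\right) 9 - X{\left(-21 \right)}} = \frac{1}{\left(-113\right) 9 - \left(-3 + 3 \left(-21\right)^{2}\right)} = \frac{1}{-1017 - \left(-3 + 3 \cdot 441\right)} = \frac{1}{-1017 - \left(-3 + 1323\right)} = \frac{1}{-1017 - 1320} = \frac{1}{-2337} = - \frac{1}{2337}$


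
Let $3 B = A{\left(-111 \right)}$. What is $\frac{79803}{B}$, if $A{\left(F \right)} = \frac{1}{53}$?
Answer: $12688677$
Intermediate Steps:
$A{\left(F \right)} = \frac{1}{53}$
$B = \frac{1}{159}$ ($B = \frac{1}{3} \cdot \frac{1}{53} = \frac{1}{159} \approx 0.0062893$)
$\frac{79803}{B} = 79803 \frac{1}{\frac{1}{159}} = 79803 \cdot 159 = 12688677$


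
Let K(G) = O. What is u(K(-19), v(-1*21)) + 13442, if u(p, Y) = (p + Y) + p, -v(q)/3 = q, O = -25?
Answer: 13455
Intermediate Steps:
K(G) = -25
v(q) = -3*q
u(p, Y) = Y + 2*p (u(p, Y) = (Y + p) + p = Y + 2*p)
u(K(-19), v(-1*21)) + 13442 = (-(-3)*21 + 2*(-25)) + 13442 = (-3*(-21) - 50) + 13442 = (63 - 50) + 13442 = 13 + 13442 = 13455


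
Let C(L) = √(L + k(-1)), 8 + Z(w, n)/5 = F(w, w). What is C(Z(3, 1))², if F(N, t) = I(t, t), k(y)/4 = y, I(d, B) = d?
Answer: -29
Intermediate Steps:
k(y) = 4*y
F(N, t) = t
Z(w, n) = -40 + 5*w
C(L) = √(-4 + L) (C(L) = √(L + 4*(-1)) = √(L - 4) = √(-4 + L))
C(Z(3, 1))² = (√(-4 + (-40 + 5*3)))² = (√(-4 + (-40 + 15)))² = (√(-4 - 25))² = (√(-29))² = (I*√29)² = -29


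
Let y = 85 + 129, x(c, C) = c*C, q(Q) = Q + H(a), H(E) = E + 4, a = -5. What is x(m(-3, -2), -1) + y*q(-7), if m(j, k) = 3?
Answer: -1715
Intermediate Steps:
H(E) = 4 + E
q(Q) = -1 + Q (q(Q) = Q + (4 - 5) = Q - 1 = -1 + Q)
x(c, C) = C*c
y = 214
x(m(-3, -2), -1) + y*q(-7) = -1*3 + 214*(-1 - 7) = -3 + 214*(-8) = -3 - 1712 = -1715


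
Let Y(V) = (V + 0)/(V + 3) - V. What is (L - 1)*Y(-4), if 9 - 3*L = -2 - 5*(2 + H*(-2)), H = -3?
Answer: 128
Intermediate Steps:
Y(V) = -V + V/(3 + V) (Y(V) = V/(3 + V) - V = -V + V/(3 + V))
L = 17 (L = 3 - (-2 - 5*(2 - 3*(-2)))/3 = 3 - (-2 - 5*(2 + 6))/3 = 3 - (-2 - 5*8)/3 = 3 - (-2 - 40)/3 = 3 - ⅓*(-42) = 3 + 14 = 17)
(L - 1)*Y(-4) = (17 - 1)*(-1*(-4)*(2 - 4)/(3 - 4)) = 16*(-1*(-4)*(-2)/(-1)) = 16*(-1*(-4)*(-1)*(-2)) = 16*8 = 128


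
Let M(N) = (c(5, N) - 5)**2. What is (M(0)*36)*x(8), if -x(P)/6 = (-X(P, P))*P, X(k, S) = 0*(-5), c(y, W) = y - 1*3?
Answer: 0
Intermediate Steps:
c(y, W) = -3 + y (c(y, W) = y - 3 = -3 + y)
X(k, S) = 0
M(N) = 9 (M(N) = ((-3 + 5) - 5)**2 = (2 - 5)**2 = (-3)**2 = 9)
x(P) = 0 (x(P) = -6*(-1*0)*P = -0*P = -6*0 = 0)
(M(0)*36)*x(8) = (9*36)*0 = 324*0 = 0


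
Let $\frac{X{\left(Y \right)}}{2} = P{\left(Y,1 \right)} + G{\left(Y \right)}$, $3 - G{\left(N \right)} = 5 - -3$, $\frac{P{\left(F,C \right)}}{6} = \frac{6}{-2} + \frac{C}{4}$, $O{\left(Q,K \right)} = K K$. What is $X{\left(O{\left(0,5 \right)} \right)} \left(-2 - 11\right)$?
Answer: $559$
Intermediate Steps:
$O{\left(Q,K \right)} = K^{2}$
$P{\left(F,C \right)} = -18 + \frac{3 C}{2}$ ($P{\left(F,C \right)} = 6 \left(\frac{6}{-2} + \frac{C}{4}\right) = 6 \left(6 \left(- \frac{1}{2}\right) + C \frac{1}{4}\right) = 6 \left(-3 + \frac{C}{4}\right) = -18 + \frac{3 C}{2}$)
$G{\left(N \right)} = -5$ ($G{\left(N \right)} = 3 - \left(5 - -3\right) = 3 - \left(5 + 3\right) = 3 - 8 = -5$)
$X{\left(Y \right)} = -43$ ($X{\left(Y \right)} = 2 \left(\left(-18 + \frac{3}{2} \cdot 1\right) - 5\right) = 2 \left(\left(-18 + \frac{3}{2}\right) - 5\right) = 2 \left(- \frac{33}{2} - 5\right) = 2 \left(- \frac{43}{2}\right) = -43$)
$X{\left(O{\left(0,5 \right)} \right)} \left(-2 - 11\right) = - 43 \left(-2 - 11\right) = \left(-43\right) \left(-13\right) = 559$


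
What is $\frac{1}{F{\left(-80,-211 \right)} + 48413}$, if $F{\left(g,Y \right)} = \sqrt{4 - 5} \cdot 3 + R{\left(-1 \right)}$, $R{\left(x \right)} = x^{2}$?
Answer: $\frac{16138}{781305135} - \frac{i}{781305135} \approx 2.0655 \cdot 10^{-5} - 1.2799 \cdot 10^{-9} i$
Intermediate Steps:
$F{\left(g,Y \right)} = 1 + 3 i$ ($F{\left(g,Y \right)} = \sqrt{4 - 5} \cdot 3 + \left(-1\right)^{2} = \sqrt{-1} \cdot 3 + 1 = i 3 + 1 = 3 i + 1 = 1 + 3 i$)
$\frac{1}{F{\left(-80,-211 \right)} + 48413} = \frac{1}{\left(1 + 3 i\right) + 48413} = \frac{1}{48414 + 3 i} = \frac{48414 - 3 i}{2343915405}$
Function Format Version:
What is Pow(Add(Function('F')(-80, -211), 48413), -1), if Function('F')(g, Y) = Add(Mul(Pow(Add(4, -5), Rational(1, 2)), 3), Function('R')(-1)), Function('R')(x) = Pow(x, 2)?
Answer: Add(Rational(16138, 781305135), Mul(Rational(-1, 781305135), I)) ≈ Add(2.0655e-5, Mul(-1.2799e-9, I))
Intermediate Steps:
Function('F')(g, Y) = Add(1, Mul(3, I)) (Function('F')(g, Y) = Add(Mul(Pow(Add(4, -5), Rational(1, 2)), 3), Pow(-1, 2)) = Add(Mul(Pow(-1, Rational(1, 2)), 3), 1) = Add(Mul(I, 3), 1) = Add(Mul(3, I), 1) = Add(1, Mul(3, I)))
Pow(Add(Function('F')(-80, -211), 48413), -1) = Pow(Add(Add(1, Mul(3, I)), 48413), -1) = Pow(Add(48414, Mul(3, I)), -1) = Mul(Rational(1, 2343915405), Add(48414, Mul(-3, I)))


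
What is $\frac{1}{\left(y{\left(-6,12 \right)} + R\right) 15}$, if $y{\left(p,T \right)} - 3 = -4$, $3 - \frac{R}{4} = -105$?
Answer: $\frac{1}{6465} \approx 0.00015468$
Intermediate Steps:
$R = 432$ ($R = 12 - -420 = 12 + 420 = 432$)
$y{\left(p,T \right)} = -1$ ($y{\left(p,T \right)} = 3 - 4 = -1$)
$\frac{1}{\left(y{\left(-6,12 \right)} + R\right) 15} = \frac{1}{\left(-1 + 432\right) 15} = \frac{1}{431 \cdot 15} = \frac{1}{6465}$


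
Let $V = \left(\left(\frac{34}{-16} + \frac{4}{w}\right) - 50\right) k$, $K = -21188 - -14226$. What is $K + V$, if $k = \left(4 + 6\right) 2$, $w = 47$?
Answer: $- \frac{752263}{94} \approx -8002.8$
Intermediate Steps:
$k = 20$ ($k = 10 \cdot 2 = 20$)
$K = -6962$ ($K = -21188 + 14226 = -6962$)
$V = - \frac{97835}{94}$ ($V = \left(\left(\frac{34}{-16} + \frac{4}{47}\right) - 50\right) 20 = \left(\left(34 \left(- \frac{1}{16}\right) + 4 \cdot \frac{1}{47}\right) - 50\right) 20 = \left(\left(- \frac{17}{8} + \frac{4}{47}\right) - 50\right) 20 = \left(- \frac{767}{376} - 50\right) 20 = \left(- \frac{19567}{376}\right) 20 = - \frac{97835}{94} \approx -1040.8$)
$K + V = -6962 - \frac{97835}{94} = - \frac{752263}{94}$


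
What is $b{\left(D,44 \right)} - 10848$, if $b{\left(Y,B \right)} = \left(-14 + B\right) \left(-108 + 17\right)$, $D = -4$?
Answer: $-13578$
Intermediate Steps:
$b{\left(Y,B \right)} = 1274 - 91 B$ ($b{\left(Y,B \right)} = \left(-14 + B\right) \left(-91\right) = 1274 - 91 B$)
$b{\left(D,44 \right)} - 10848 = \left(1274 - 4004\right) - 10848 = -2730 - 10848 = -13578$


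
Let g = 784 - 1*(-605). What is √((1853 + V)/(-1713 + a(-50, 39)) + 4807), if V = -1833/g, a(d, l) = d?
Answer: √3202180641026095/816269 ≈ 69.325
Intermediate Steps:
g = 1389 (g = 784 + 605 = 1389)
V = -611/463 (V = -1833/1389 = -1833*1/1389 = -611/463 ≈ -1.3197)
√((1853 + V)/(-1713 + a(-50, 39)) + 4807) = √((1853 - 611/463)/(-1713 - 50) + 4807) = √((857328/463)/(-1763) + 4807) = √((857328/463)*(-1/1763) + 4807) = √(-857328/816269 + 4807) = √(3922947755/816269) = √3202180641026095/816269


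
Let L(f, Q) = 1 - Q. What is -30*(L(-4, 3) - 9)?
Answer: 330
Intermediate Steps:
-30*(L(-4, 3) - 9) = -30*((1 - 1*3) - 9) = -30*((1 - 3) - 9) = -30*(-2 - 9) = -30*(-11) = 330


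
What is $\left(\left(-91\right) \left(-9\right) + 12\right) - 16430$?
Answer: $-15599$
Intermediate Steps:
$\left(\left(-91\right) \left(-9\right) + 12\right) - 16430 = \left(819 + 12\right) - 16430 = 831 - 16430 = -15599$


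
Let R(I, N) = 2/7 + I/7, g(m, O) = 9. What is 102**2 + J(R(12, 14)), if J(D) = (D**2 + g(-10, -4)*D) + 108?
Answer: 10534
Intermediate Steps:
R(I, N) = 2/7 + I/7 (R(I, N) = 2*(1/7) + I*(1/7) = 2/7 + I/7)
J(D) = 108 + D**2 + 9*D (J(D) = (D**2 + 9*D) + 108 = 108 + D**2 + 9*D)
102**2 + J(R(12, 14)) = 102**2 + (108 + (2/7 + (1/7)*12)**2 + 9*(2/7 + (1/7)*12)) = 10404 + (108 + (2/7 + 12/7)**2 + 9*(2/7 + 12/7)) = 10404 + (108 + 2**2 + 9*2) = 10404 + (108 + 4 + 18) = 10404 + 130 = 10534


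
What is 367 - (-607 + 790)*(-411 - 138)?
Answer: 100834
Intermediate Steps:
367 - (-607 + 790)*(-411 - 138) = 367 - 183*(-549) = 367 - 1*(-100467) = 367 + 100467 = 100834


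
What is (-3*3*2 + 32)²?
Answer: 196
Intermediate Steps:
(-3*3*2 + 32)² = (-9*2 + 32)² = (-18 + 32)² = 14² = 196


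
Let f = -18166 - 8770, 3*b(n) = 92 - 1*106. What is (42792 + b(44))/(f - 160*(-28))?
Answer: -64181/33684 ≈ -1.9054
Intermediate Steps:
b(n) = -14/3 (b(n) = (92 - 1*106)/3 = (92 - 106)/3 = (1/3)*(-14) = -14/3)
f = -26936
(42792 + b(44))/(f - 160*(-28)) = (42792 - 14/3)/(-26936 - 160*(-28)) = 128362/(3*(-26936 + 4480)) = (128362/3)/(-22456) = (128362/3)*(-1/22456) = -64181/33684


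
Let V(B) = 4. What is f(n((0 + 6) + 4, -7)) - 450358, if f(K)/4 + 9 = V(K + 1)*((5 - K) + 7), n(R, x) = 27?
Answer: -450634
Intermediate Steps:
f(K) = 156 - 16*K (f(K) = -36 + 4*(4*((5 - K) + 7)) = -36 + 4*(4*(12 - K)) = -36 + 4*(48 - 4*K) = -36 + (192 - 16*K) = 156 - 16*K)
f(n((0 + 6) + 4, -7)) - 450358 = (156 - 16*27) - 450358 = (156 - 432) - 450358 = -276 - 450358 = -450634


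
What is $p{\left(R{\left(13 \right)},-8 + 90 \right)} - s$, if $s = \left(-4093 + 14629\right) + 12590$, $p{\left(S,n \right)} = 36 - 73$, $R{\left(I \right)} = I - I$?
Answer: $-23163$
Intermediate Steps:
$R{\left(I \right)} = 0$
$p{\left(S,n \right)} = -37$ ($p{\left(S,n \right)} = 36 - 73 = -37$)
$s = 23126$ ($s = 10536 + 12590 = 23126$)
$p{\left(R{\left(13 \right)},-8 + 90 \right)} - s = -37 - 23126 = -23163$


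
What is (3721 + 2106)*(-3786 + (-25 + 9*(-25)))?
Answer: -23517772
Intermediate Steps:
(3721 + 2106)*(-3786 + (-25 + 9*(-25))) = 5827*(-3786 + (-25 - 225)) = 5827*(-3786 - 250) = 5827*(-4036) = -23517772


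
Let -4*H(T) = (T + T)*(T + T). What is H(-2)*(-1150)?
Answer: 4600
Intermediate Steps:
H(T) = -T² (H(T) = -(T + T)*(T + T)/4 = -2*T*2*T/4 = -T²)
H(-2)*(-1150) = -1*(-2)²*(-1150) = -1*4*(-1150) = -4*(-1150) = 4600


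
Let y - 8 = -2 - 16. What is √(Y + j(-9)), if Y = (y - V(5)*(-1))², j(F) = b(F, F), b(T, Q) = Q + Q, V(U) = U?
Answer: √7 ≈ 2.6458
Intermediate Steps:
b(T, Q) = 2*Q
j(F) = 2*F
y = -10 (y = 8 + (-2 - 16) = 8 - 18 = -10)
Y = 25 (Y = (-10 - 1*5*(-1))² = (-10 - 5*(-1))² = (-10 + 5)² = (-5)² = 25)
√(Y + j(-9)) = √(25 + 2*(-9)) = √(25 - 18) = √7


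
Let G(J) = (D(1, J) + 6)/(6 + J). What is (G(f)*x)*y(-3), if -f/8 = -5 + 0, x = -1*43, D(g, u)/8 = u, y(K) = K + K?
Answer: 42054/23 ≈ 1828.4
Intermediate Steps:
y(K) = 2*K
D(g, u) = 8*u
x = -43
f = 40 (f = -8*(-5 + 0) = -8*(-5) = 40)
G(J) = (6 + 8*J)/(6 + J) (G(J) = (8*J + 6)/(6 + J) = (6 + 8*J)/(6 + J))
(G(f)*x)*y(-3) = ((2*(3 + 4*40)/(6 + 40))*(-43))*(2*(-3)) = ((2*(3 + 160)/46)*(-43))*(-6) = ((2*(1/46)*163)*(-43))*(-6) = ((163/23)*(-43))*(-6) = -7009/23*(-6) = 42054/23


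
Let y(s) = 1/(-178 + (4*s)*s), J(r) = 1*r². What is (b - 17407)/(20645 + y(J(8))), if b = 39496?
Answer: 357974334/334572871 ≈ 1.0699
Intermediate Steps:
J(r) = r²
y(s) = 1/(-178 + 4*s²)
(b - 17407)/(20645 + y(J(8))) = (39496 - 17407)/(20645 + 1/(2*(-89 + 2*(8²)²))) = 22089/(20645 + 1/(2*(-89 + 2*64²))) = 22089/(20645 + 1/(2*(-89 + 2*4096))) = 22089/(20645 + 1/(2*(-89 + 8192))) = 22089/(20645 + (½)/8103) = 22089/(20645 + (½)*(1/8103)) = 22089/(20645 + 1/16206) = 22089/(334572871/16206) = 22089*(16206/334572871) = 357974334/334572871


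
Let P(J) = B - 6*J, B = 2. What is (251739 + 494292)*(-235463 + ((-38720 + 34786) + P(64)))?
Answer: -178882567149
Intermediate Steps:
P(J) = 2 - 6*J
(251739 + 494292)*(-235463 + ((-38720 + 34786) + P(64))) = (251739 + 494292)*(-235463 + ((-38720 + 34786) + (2 - 6*64))) = 746031*(-235463 + (-3934 + (2 - 384))) = 746031*(-235463 + (-3934 - 382)) = 746031*(-235463 - 4316) = 746031*(-239779) = -178882567149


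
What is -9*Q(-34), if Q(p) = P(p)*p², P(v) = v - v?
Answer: 0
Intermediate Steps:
P(v) = 0
Q(p) = 0 (Q(p) = 0*p² = 0)
-9*Q(-34) = -9*0 = 0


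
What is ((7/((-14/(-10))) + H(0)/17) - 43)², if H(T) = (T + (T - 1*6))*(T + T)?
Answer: 1444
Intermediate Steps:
H(T) = 2*T*(-6 + 2*T) (H(T) = (T + (T - 6))*(2*T) = (T + (-6 + T))*(2*T) = (-6 + 2*T)*(2*T) = 2*T*(-6 + 2*T))
((7/((-14/(-10))) + H(0)/17) - 43)² = ((7/((-14/(-10))) + (4*0*(-3 + 0))/17) - 43)² = ((7/((-14*(-⅒))) + (4*0*(-3))*(1/17)) - 43)² = ((7/(7/5) + 0*(1/17)) - 43)² = ((7*(5/7) + 0) - 43)² = ((5 + 0) - 43)² = (5 - 43)² = (-38)² = 1444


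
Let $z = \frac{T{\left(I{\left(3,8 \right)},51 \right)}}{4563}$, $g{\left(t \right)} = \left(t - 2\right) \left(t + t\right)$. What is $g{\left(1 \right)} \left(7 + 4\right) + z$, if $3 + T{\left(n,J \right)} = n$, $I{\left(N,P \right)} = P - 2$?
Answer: $- \frac{33461}{1521} \approx -21.999$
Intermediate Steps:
$I{\left(N,P \right)} = -2 + P$ ($I{\left(N,P \right)} = P - 2 = -2 + P$)
$g{\left(t \right)} = 2 t \left(-2 + t\right)$ ($g{\left(t \right)} = \left(-2 + t\right) 2 t = 2 t \left(-2 + t\right)$)
$T{\left(n,J \right)} = -3 + n$
$z = \frac{1}{1521}$ ($z = \frac{-3 + \left(-2 + 8\right)}{4563} = \left(-3 + 6\right) \frac{1}{4563} = 3 \cdot \frac{1}{4563} = \frac{1}{1521} \approx 0.00065746$)
$g{\left(1 \right)} \left(7 + 4\right) + z = 2 \cdot 1 \left(-2 + 1\right) \left(7 + 4\right) + \frac{1}{1521} = 2 \cdot 1 \left(-1\right) 11 + \frac{1}{1521} = \left(-2\right) 11 + \frac{1}{1521} = -22 + \frac{1}{1521} = - \frac{33461}{1521}$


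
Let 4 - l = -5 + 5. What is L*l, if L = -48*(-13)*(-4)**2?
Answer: 39936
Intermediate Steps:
L = 9984 (L = 624*16 = 9984)
l = 4 (l = 4 - (-5 + 5) = 4 - 1*0 = 4 + 0 = 4)
L*l = 9984*4 = 39936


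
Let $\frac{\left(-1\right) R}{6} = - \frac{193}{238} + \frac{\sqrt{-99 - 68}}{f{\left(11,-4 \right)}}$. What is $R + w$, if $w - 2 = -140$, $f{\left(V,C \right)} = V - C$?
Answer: $- \frac{15843}{119} - \frac{2 i \sqrt{167}}{5} \approx -133.13 - 5.1691 i$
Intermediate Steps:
$w = -138$ ($w = 2 - 140 = -138$)
$R = \frac{579}{119} - \frac{2 i \sqrt{167}}{5}$ ($R = - 6 \left(- \frac{193}{238} + \frac{\sqrt{-99 - 68}}{11 - -4}\right) = - 6 \left(\left(-193\right) \frac{1}{238} + \frac{\sqrt{-167}}{11 + 4}\right) = - 6 \left(- \frac{193}{238} + \frac{i \sqrt{167}}{15}\right) = \frac{579}{119} - \frac{2 i \sqrt{167}}{5} \approx 4.8655 - 5.1691 i$)
$R + w = \left(\frac{579}{119} - \frac{2 i \sqrt{167}}{5}\right) - 138 = - \frac{15843}{119} - \frac{2 i \sqrt{167}}{5}$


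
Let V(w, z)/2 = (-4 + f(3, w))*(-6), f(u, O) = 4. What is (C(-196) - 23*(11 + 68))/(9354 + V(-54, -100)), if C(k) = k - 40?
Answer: -2053/9354 ≈ -0.21948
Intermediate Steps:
C(k) = -40 + k
V(w, z) = 0 (V(w, z) = 2*((-4 + 4)*(-6)) = 2*(0*(-6)) = 2*0 = 0)
(C(-196) - 23*(11 + 68))/(9354 + V(-54, -100)) = ((-40 - 196) - 23*(11 + 68))/(9354 + 0) = (-236 - 23*79)/9354 = (-236 - 1817)*(1/9354) = -2053*1/9354 = -2053/9354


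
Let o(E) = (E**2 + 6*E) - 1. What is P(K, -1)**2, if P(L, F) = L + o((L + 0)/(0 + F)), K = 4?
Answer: 25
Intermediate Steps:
o(E) = -1 + E**2 + 6*E
P(L, F) = -1 + L + L**2/F**2 + 6*L/F (P(L, F) = L + (-1 + ((L + 0)/(0 + F))**2 + 6*((L + 0)/(0 + F))) = L + (-1 + (L/F)**2 + 6*(L/F)) = L + (-1 + L**2/F**2 + 6*L/F) = -1 + L + L**2/F**2 + 6*L/F)
P(K, -1)**2 = (-1 + 4 + 4**2/(-1)**2 + 6*4/(-1))**2 = (-1 + 4 + 1*16 + 6*4*(-1))**2 = (-1 + 4 + 16 - 24)**2 = (-5)**2 = 25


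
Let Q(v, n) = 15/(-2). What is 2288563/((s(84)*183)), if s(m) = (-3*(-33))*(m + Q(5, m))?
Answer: 4577126/2771901 ≈ 1.6513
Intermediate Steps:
Q(v, n) = -15/2 (Q(v, n) = 15*(-½) = -15/2)
s(m) = -1485/2 + 99*m (s(m) = (-3*(-33))*(m - 15/2) = 99*(-15/2 + m) = -1485/2 + 99*m)
2288563/((s(84)*183)) = 2288563/(((-1485/2 + 99*84)*183)) = 2288563/(((-1485/2 + 8316)*183)) = 2288563/(((15147/2)*183)) = 2288563/(2771901/2) = 2288563*(2/2771901) = 4577126/2771901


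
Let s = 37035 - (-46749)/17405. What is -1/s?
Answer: -17405/644640924 ≈ -2.7000e-5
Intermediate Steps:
s = 644640924/17405 (s = 37035 - (-46749)/17405 = 37035 - 1*(-46749/17405) = 37035 + 46749/17405 = 644640924/17405 ≈ 37038.)
-1/s = -1/644640924/17405 = -1*17405/644640924 = -17405/644640924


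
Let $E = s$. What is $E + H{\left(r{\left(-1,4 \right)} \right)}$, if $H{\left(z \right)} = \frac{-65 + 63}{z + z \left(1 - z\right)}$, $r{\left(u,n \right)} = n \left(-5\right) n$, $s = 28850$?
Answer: $\frac{94628001}{3280} \approx 28850.0$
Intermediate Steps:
$E = 28850$
$r{\left(u,n \right)} = - 5 n^{2}$ ($r{\left(u,n \right)} = - 5 n n = - 5 n^{2}$)
$H{\left(z \right)} = - \frac{2}{z + z \left(1 - z\right)}$
$E + H{\left(r{\left(-1,4 \right)} \right)} = 28850 + \frac{2}{- 5 \cdot 4^{2} \left(-2 - 5 \cdot 4^{2}\right)} = 28850 + \frac{2}{\left(-5\right) 16 \left(-2 - 80\right)} = 28850 + \frac{2}{\left(-80\right) \left(-2 - 80\right)} = 28850 + 2 \left(- \frac{1}{80}\right) \frac{1}{-82} = 28850 + 2 \left(- \frac{1}{80}\right) \left(- \frac{1}{82}\right) = 28850 + \frac{1}{3280} = \frac{94628001}{3280}$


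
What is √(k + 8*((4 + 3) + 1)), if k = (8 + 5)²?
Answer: √233 ≈ 15.264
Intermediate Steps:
k = 169 (k = 13² = 169)
√(k + 8*((4 + 3) + 1)) = √(169 + 8*((4 + 3) + 1)) = √(169 + 8*(7 + 1)) = √(169 + 8*8) = √(169 + 64) = √233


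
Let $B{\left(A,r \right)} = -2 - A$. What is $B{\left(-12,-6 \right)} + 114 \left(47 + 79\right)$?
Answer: $14374$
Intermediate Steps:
$B{\left(-12,-6 \right)} + 114 \left(47 + 79\right) = \left(-2 - -12\right) + 114 \left(47 + 79\right) = \left(-2 + 12\right) + 114 \cdot 126 = 10 + 14364 = 14374$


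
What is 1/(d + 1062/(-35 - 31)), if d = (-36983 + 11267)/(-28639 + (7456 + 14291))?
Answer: -18953/234252 ≈ -0.080909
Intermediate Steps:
d = 6429/1723 (d = -25716/(-28639 + 21747) = -25716/(-6892) = -25716*(-1/6892) = 6429/1723 ≈ 3.7313)
1/(d + 1062/(-35 - 31)) = 1/(6429/1723 + 1062/(-35 - 31)) = 1/(6429/1723 + 1062/(-66)) = 1/(6429/1723 + 1062*(-1/66)) = 1/(6429/1723 - 177/11) = 1/(-234252/18953) = -18953/234252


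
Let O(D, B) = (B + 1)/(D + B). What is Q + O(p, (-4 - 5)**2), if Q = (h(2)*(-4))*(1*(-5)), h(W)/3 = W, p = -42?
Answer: 4762/39 ≈ 122.10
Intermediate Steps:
h(W) = 3*W
O(D, B) = (1 + B)/(B + D)
Q = 120 (Q = ((3*2)*(-4))*(1*(-5)) = (6*(-4))*(-5) = -24*(-5) = 120)
Q + O(p, (-4 - 5)**2) = 120 + (1 + (-4 - 5)**2)/((-4 - 5)**2 - 42) = 120 + (1 + (-9)**2)/((-9)**2 - 42) = 120 + (1 + 81)/(81 - 42) = 120 + 82/39 = 4762/39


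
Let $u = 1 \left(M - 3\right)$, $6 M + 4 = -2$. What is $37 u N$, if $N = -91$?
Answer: $13468$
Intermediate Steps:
$M = -1$ ($M = - \frac{2}{3} + \frac{1}{6} \left(-2\right) = - \frac{2}{3} - \frac{1}{3} = -1$)
$u = -4$ ($u = 1 \left(-1 - 3\right) = 1 \left(-4\right) = -4$)
$37 u N = 37 \left(-4\right) \left(-91\right) = \left(-148\right) \left(-91\right) = 13468$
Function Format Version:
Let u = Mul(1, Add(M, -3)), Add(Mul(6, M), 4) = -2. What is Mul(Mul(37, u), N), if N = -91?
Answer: 13468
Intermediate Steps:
M = -1 (M = Add(Rational(-2, 3), Mul(Rational(1, 6), -2)) = Add(Rational(-2, 3), Rational(-1, 3)) = -1)
u = -4 (u = Mul(1, Add(-1, -3)) = Mul(1, -4) = -4)
Mul(Mul(37, u), N) = Mul(Mul(37, -4), -91) = Mul(-148, -91) = 13468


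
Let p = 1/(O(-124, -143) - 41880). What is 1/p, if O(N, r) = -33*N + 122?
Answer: -37666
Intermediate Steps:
O(N, r) = 122 - 33*N
p = -1/37666 (p = 1/((122 - 33*(-124)) - 41880) = 1/((122 + 4092) - 41880) = 1/(4214 - 41880) = 1/(-37666) = -1/37666 ≈ -2.6549e-5)
1/p = 1/(-1/37666) = -37666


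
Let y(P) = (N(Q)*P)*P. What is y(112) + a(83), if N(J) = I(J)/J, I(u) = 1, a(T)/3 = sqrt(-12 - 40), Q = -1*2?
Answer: -6272 + 6*I*sqrt(13) ≈ -6272.0 + 21.633*I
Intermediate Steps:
Q = -2
a(T) = 6*I*sqrt(13) (a(T) = 3*sqrt(-12 - 40) = 3*sqrt(-52) = 3*(2*I*sqrt(13)) = 6*I*sqrt(13))
N(J) = 1/J
y(P) = -P**2/2 (y(P) = (P/(-2))*P = (-P/2)*P = -P**2/2)
y(112) + a(83) = -1/2*112**2 + 6*I*sqrt(13) = -1/2*12544 + 6*I*sqrt(13) = -6272 + 6*I*sqrt(13)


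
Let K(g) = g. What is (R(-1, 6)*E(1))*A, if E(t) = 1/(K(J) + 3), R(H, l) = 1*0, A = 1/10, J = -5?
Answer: 0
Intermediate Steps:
A = ⅒ ≈ 0.10000
R(H, l) = 0
E(t) = -½ (E(t) = 1/(-5 + 3) = 1/(-2) = -½)
(R(-1, 6)*E(1))*A = (0*(-½))*(⅒) = 0*(⅒) = 0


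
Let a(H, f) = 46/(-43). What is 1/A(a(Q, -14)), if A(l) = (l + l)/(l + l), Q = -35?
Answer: 1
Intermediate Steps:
a(H, f) = -46/43 (a(H, f) = 46*(-1/43) = -46/43)
A(l) = 1 (A(l) = (2*l)/((2*l)) = (2*l)*(1/(2*l)) = 1)
1/A(a(Q, -14)) = 1/1 = 1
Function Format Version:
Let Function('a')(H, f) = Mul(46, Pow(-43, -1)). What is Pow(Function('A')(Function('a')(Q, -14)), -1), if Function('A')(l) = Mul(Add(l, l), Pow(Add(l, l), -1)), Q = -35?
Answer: 1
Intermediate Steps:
Function('a')(H, f) = Rational(-46, 43) (Function('a')(H, f) = Mul(46, Rational(-1, 43)) = Rational(-46, 43))
Function('A')(l) = 1 (Function('A')(l) = Mul(Mul(2, l), Pow(Mul(2, l), -1)) = Mul(Mul(2, l), Mul(Rational(1, 2), Pow(l, -1))) = 1)
Pow(Function('A')(Function('a')(Q, -14)), -1) = Pow(1, -1) = 1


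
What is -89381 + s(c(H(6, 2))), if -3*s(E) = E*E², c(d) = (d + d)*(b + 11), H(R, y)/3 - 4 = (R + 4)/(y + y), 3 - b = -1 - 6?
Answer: -183207134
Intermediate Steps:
b = 10 (b = 3 - (-1 - 6) = 3 - 1*(-7) = 3 + 7 = 10)
H(R, y) = 12 + 3*(4 + R)/(2*y) (H(R, y) = 12 + 3*((R + 4)/(y + y)) = 12 + 3*((4 + R)/((2*y))) = 12 + 3*((4 + R)*(1/(2*y))) = 12 + 3*((4 + R)/(2*y)) = 12 + 3*(4 + R)/(2*y))
c(d) = 42*d (c(d) = (d + d)*(10 + 11) = (2*d)*21 = 42*d)
s(E) = -E³/3 (s(E) = -E*E²/3 = -E³/3)
-89381 + s(c(H(6, 2))) = -89381 - 250047*(4 + 6 + 8*2)³/8/3 = -89381 - 250047*(4 + 6 + 16)³/8/3 = -89381 - (42*((3/2)*(½)*26))³/3 = -89381 - (42*(39/2))³/3 = -89381 - ⅓*819³ = -89381 - ⅓*549353259 = -89381 - 183117753 = -183207134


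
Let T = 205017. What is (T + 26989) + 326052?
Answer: 558058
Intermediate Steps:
(T + 26989) + 326052 = (205017 + 26989) + 326052 = 232006 + 326052 = 558058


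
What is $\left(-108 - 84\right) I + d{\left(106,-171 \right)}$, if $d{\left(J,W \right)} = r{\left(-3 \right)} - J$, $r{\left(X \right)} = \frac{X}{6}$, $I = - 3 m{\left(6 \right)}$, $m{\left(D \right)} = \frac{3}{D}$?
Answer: $\frac{363}{2} \approx 181.5$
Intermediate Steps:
$I = - \frac{3}{2}$ ($I = - 3 \cdot \frac{3}{6} = - 3 \cdot 3 \cdot \frac{1}{6} = \left(-3\right) \frac{1}{2} = - \frac{3}{2} \approx -1.5$)
$r{\left(X \right)} = \frac{X}{6}$ ($r{\left(X \right)} = X \frac{1}{6} = \frac{X}{6}$)
$d{\left(J,W \right)} = - \frac{1}{2} - J$ ($d{\left(J,W \right)} = \frac{1}{6} \left(-3\right) - J = - \frac{1}{2} - J$)
$\left(-108 - 84\right) I + d{\left(106,-171 \right)} = \left(-108 - 84\right) \left(- \frac{3}{2}\right) - \frac{213}{2} = \left(-192\right) \left(- \frac{3}{2}\right) - \frac{213}{2} = 288 - \frac{213}{2} = \frac{363}{2}$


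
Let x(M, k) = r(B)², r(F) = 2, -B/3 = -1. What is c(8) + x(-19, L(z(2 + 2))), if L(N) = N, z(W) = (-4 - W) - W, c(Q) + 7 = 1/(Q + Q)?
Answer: -47/16 ≈ -2.9375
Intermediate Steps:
B = 3 (B = -3*(-1) = 3)
c(Q) = -7 + 1/(2*Q) (c(Q) = -7 + 1/(Q + Q) = -7 + 1/(2*Q))
z(W) = -4 - 2*W
x(M, k) = 4 (x(M, k) = 2² = 4)
c(8) + x(-19, L(z(2 + 2))) = (-7 + (½)/8) + 4 = (-7 + (½)*(⅛)) + 4 = (-7 + 1/16) + 4 = -111/16 + 4 = -47/16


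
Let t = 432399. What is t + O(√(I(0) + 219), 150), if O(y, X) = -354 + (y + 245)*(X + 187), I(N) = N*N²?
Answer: 514610 + 337*√219 ≈ 5.1960e+5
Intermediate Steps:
I(N) = N³
O(y, X) = -354 + (187 + X)*(245 + y) (O(y, X) = -354 + (245 + y)*(187 + X) = -354 + (187 + X)*(245 + y))
t + O(√(I(0) + 219), 150) = 432399 + (45461 + 187*√(0³ + 219) + 245*150 + 150*√(0³ + 219)) = 432399 + (45461 + 187*√(0 + 219) + 36750 + 150*√(0 + 219)) = 432399 + (45461 + 187*√219 + 36750 + 150*√219) = 432399 + (82211 + 337*√219) = 514610 + 337*√219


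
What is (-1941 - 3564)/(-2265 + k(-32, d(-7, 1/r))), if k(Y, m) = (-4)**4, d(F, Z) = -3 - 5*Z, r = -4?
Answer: 5505/2009 ≈ 2.7402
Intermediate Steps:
k(Y, m) = 256
(-1941 - 3564)/(-2265 + k(-32, d(-7, 1/r))) = (-1941 - 3564)/(-2265 + 256) = -5505/(-2009) = -5505*(-1/2009) = 5505/2009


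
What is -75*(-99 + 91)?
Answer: 600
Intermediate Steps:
-75*(-99 + 91) = -75*(-8) = 600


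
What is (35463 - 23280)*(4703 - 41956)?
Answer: -453853299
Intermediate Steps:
(35463 - 23280)*(4703 - 41956) = 12183*(-37253) = -453853299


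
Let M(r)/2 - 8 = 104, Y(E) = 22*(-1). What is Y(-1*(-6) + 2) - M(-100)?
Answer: -246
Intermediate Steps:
Y(E) = -22
M(r) = 224 (M(r) = 16 + 2*104 = 16 + 208 = 224)
Y(-1*(-6) + 2) - M(-100) = -22 - 1*224 = -22 - 224 = -246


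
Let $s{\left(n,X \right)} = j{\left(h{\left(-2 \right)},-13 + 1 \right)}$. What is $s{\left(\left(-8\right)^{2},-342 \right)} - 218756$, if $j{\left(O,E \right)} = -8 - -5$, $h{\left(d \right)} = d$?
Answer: $-218759$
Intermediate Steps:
$j{\left(O,E \right)} = -3$ ($j{\left(O,E \right)} = -8 + 5 = -3$)
$s{\left(n,X \right)} = -3$
$s{\left(\left(-8\right)^{2},-342 \right)} - 218756 = -3 - 218756 = -218759$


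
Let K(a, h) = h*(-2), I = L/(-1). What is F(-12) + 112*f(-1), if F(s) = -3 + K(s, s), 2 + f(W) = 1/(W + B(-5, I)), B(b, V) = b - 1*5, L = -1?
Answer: -2345/11 ≈ -213.18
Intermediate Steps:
I = 1 (I = -1/(-1) = -1*(-1) = 1)
K(a, h) = -2*h
B(b, V) = -5 + b (B(b, V) = b - 5 = -5 + b)
f(W) = -2 + 1/(-10 + W) (f(W) = -2 + 1/(W + (-5 - 5)) = -2 + 1/(W - 10) = -2 + 1/(-10 + W))
F(s) = -3 - 2*s
F(-12) + 112*f(-1) = (-3 - 2*(-12)) + 112*((21 - 2*(-1))/(-10 - 1)) = (-3 + 24) + 112*((21 + 2)/(-11)) = 21 + 112*(-1/11*23) = 21 + 112*(-23/11) = 21 - 2576/11 = -2345/11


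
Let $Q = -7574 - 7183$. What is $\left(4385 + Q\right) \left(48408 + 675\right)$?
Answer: $-509088876$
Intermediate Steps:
$Q = -14757$
$\left(4385 + Q\right) \left(48408 + 675\right) = \left(4385 - 14757\right) \left(48408 + 675\right) = \left(-10372\right) 49083 = -509088876$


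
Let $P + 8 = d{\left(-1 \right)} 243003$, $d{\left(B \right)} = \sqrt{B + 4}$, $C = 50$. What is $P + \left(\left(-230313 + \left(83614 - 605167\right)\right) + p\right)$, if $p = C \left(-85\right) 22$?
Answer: $-845374 + 243003 \sqrt{3} \approx -4.2448 \cdot 10^{5}$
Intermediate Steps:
$p = -93500$ ($p = 50 \left(-85\right) 22 = \left(-4250\right) 22 = -93500$)
$d{\left(B \right)} = \sqrt{4 + B}$
$P = -8 + 243003 \sqrt{3}$ ($P = -8 + \sqrt{4 - 1} \cdot 243003 = -8 + \sqrt{3} \cdot 243003 = -8 + 243003 \sqrt{3} \approx 4.2089 \cdot 10^{5}$)
$P + \left(\left(-230313 + \left(83614 - 605167\right)\right) + p\right) = \left(-8 + 243003 \sqrt{3}\right) + \left(\left(-230313 + \left(83614 - 605167\right)\right) - 93500\right) = \left(-8 + 243003 \sqrt{3}\right) - 845366 = -845374 + 243003 \sqrt{3}$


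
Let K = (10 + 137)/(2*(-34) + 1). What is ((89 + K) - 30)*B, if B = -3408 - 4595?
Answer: -30459418/67 ≈ -4.5462e+5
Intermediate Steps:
B = -8003
K = -147/67 (K = 147/(-68 + 1) = 147/(-67) = 147*(-1/67) = -147/67 ≈ -2.1940)
((89 + K) - 30)*B = ((89 - 147/67) - 30)*(-8003) = (5816/67 - 30)*(-8003) = (3806/67)*(-8003) = -30459418/67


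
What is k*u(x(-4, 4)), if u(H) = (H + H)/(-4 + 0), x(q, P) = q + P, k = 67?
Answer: 0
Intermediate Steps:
x(q, P) = P + q
u(H) = -H/2 (u(H) = (2*H)/(-4) = (2*H)*(-¼) = -H/2)
k*u(x(-4, 4)) = 67*(-(4 - 4)/2) = 67*(-½*0) = 67*0 = 0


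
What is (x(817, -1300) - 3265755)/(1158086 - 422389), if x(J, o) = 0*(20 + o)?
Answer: -3265755/735697 ≈ -4.4390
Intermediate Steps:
x(J, o) = 0
(x(817, -1300) - 3265755)/(1158086 - 422389) = (0 - 3265755)/(1158086 - 422389) = -3265755/735697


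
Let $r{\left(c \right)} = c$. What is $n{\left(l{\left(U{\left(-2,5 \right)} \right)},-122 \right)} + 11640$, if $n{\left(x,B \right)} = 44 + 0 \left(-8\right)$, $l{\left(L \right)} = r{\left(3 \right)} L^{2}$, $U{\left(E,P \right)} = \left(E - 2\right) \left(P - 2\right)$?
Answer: $11684$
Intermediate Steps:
$U{\left(E,P \right)} = \left(-2 + E\right) \left(-2 + P\right)$
$l{\left(L \right)} = 3 L^{2}$
$n{\left(x,B \right)} = 44$ ($n{\left(x,B \right)} = 44 + 0 = 44$)
$n{\left(l{\left(U{\left(-2,5 \right)} \right)},-122 \right)} + 11640 = 44 + 11640 = 11684$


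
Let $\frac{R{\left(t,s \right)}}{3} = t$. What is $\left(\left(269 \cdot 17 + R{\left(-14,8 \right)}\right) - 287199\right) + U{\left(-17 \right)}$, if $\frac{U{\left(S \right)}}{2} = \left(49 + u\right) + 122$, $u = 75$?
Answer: $-282176$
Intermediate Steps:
$R{\left(t,s \right)} = 3 t$
$U{\left(S \right)} = 492$ ($U{\left(S \right)} = 2 \left(\left(49 + 75\right) + 122\right) = 2 \left(124 + 122\right) = 2 \cdot 246 = 492$)
$\left(\left(269 \cdot 17 + R{\left(-14,8 \right)}\right) - 287199\right) + U{\left(-17 \right)} = \left(\left(269 \cdot 17 + 3 \left(-14\right)\right) - 287199\right) + 492 = \left(\left(4573 - 42\right) - 287199\right) + 492 = \left(4531 - 287199\right) + 492 = -282668 + 492 = -282176$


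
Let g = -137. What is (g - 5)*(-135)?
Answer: 19170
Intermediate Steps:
(g - 5)*(-135) = (-137 - 5)*(-135) = -142*(-135) = 19170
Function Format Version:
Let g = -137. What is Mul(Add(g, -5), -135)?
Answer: 19170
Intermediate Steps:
Mul(Add(g, -5), -135) = Mul(Add(-137, -5), -135) = Mul(-142, -135) = 19170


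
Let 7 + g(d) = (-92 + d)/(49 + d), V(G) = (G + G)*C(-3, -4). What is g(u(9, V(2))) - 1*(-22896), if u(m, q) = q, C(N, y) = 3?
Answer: 1396149/61 ≈ 22888.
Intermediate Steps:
V(G) = 6*G (V(G) = (G + G)*3 = (2*G)*3 = 6*G)
g(d) = -7 + (-92 + d)/(49 + d)
g(u(9, V(2))) - 1*(-22896) = 3*(-145 - 12*2)/(49 + 6*2) - 1*(-22896) = 3*(-145 - 2*12)/(49 + 12) + 22896 = 3*(-145 - 24)/61 + 22896 = 3*(1/61)*(-169) + 22896 = -507/61 + 22896 = 1396149/61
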